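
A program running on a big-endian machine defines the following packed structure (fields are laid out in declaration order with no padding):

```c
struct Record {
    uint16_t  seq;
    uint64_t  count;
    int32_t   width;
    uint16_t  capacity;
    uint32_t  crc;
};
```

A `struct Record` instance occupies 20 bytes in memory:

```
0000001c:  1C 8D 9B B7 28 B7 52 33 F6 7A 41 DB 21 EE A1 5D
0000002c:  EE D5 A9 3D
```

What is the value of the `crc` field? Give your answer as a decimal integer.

`crc` follows `seq` (2 B), `count` (8 B), `width` (4 B), `capacity` (2 B), so it starts at offset 2 + 8 + 4 + 2 = 16 and occupies 4 bytes.
Bytes at offsets 16..19: EE D5 A9 3D.
Big-endian: lowest address holds the most-significant byte.
The bytes are already most-significant first: 0xEED5A93D.
0xEED5A93D = 4006979901.

4006979901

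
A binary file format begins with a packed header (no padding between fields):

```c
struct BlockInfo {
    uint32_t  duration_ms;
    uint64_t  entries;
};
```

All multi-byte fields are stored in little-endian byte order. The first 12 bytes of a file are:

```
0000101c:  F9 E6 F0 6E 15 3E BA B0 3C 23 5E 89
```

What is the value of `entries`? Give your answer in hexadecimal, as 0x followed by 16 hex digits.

`entries` follows `duration_ms` (4 bytes), so it starts at byte offset 4 and occupies 8 bytes.
Bytes at offsets 4..11: 15 3E BA B0 3C 23 5E 89.
In little-endian order the low byte comes first in memory.
Reassemble most-significant byte first: 89 5E 23 3C B0 BA 3E 15 → 0x895E233CB0BA3E15.

0x895E233CB0BA3E15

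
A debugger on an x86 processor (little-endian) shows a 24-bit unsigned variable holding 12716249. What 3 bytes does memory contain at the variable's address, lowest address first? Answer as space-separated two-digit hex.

D9 08 C2

12716249 in hexadecimal, padded to 24 bits, is 0xC208D9.
Split into bytes (most-significant first): C2 08 D9.
Little-endian stores the least-significant byte at the lowest address.
So at ascending addresses the bytes are D9 08 C2.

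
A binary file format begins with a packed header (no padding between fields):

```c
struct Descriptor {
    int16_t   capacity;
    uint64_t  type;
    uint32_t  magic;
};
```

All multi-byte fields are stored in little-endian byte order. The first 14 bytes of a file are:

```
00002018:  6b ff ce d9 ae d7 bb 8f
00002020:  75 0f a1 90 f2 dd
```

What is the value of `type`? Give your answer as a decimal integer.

`type` follows `capacity` (2 bytes), so it starts at byte offset 2 and occupies 8 bytes.
Bytes at offsets 2..9: CE D9 AE D7 BB 8F 75 0F.
Little-endian: lowest address holds the least-significant byte.
Reassemble most-significant byte first: 0F 75 8F BB D7 AE D9 CE → 0x0F758FBBD7AED9CE.
0x0F758FBBD7AED9CE = 1113954519784282574.

1113954519784282574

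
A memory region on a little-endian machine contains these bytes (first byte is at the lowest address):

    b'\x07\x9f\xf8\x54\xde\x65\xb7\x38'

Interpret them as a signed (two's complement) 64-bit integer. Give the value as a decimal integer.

Little-endian: lowest address holds the least-significant byte.
Reassemble most-significant byte first: 38 B7 65 DE 54 F8 9F 07 → 0x38B765DE54F89F07.
0x38B765DE54F89F07 = 4086847192444739335.

4086847192444739335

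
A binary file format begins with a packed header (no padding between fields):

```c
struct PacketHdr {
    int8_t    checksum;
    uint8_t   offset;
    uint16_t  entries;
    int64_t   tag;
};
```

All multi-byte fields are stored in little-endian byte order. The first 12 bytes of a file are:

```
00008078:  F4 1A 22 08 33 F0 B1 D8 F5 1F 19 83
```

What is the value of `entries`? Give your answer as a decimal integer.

`entries` follows `checksum` (1 B), `offset` (1 B), so it starts at offset 1 + 1 = 2 and occupies 2 bytes.
Bytes at offsets 2..3: 22 08.
Little-endian: lowest address holds the least-significant byte.
Reassemble most-significant byte first: 08 22 → 0x0822.
0x0822 = 2082.

2082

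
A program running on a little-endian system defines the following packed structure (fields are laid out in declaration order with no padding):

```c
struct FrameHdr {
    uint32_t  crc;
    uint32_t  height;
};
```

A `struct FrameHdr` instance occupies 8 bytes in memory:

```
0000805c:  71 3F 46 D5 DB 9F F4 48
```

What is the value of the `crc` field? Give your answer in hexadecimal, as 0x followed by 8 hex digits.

0xD5463F71

`crc` is the first field, at byte offset 0, occupying 4 bytes.
Bytes at offsets 0..3: 71 3F 46 D5.
Little-endian stores the least-significant byte at the lowest address.
Reassemble most-significant byte first: D5 46 3F 71 → 0xD5463F71.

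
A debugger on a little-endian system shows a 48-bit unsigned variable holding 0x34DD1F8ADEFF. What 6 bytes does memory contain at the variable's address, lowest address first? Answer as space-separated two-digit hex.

Split into bytes (most-significant first): 34 DD 1F 8A DE FF.
Little-endian: lowest address holds the least-significant byte.
So at ascending addresses the bytes are FF DE 8A 1F DD 34.

FF DE 8A 1F DD 34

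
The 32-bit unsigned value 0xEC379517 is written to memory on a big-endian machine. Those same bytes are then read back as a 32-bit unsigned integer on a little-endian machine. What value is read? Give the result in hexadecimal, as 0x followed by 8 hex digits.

Stored big-endian, the bytes at ascending addresses are EC 37 95 17.
Read back as little-endian, the first byte is least significant, giving 0x179537EC.

0x179537EC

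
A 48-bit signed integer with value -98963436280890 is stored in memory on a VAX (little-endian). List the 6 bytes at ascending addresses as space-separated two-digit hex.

Two's complement of -98963436280890 in 48 bits: 98963436280890 = 0x5A01B8771C3A; invert → 0xA5FE4788E3C5; add 1 → 0xA5FE4788E3C6.
Split into bytes (most-significant first): A5 FE 47 88 E3 C6.
Little-endian stores the least-significant byte at the lowest address.
So at ascending addresses the bytes are C6 E3 88 47 FE A5.

C6 E3 88 47 FE A5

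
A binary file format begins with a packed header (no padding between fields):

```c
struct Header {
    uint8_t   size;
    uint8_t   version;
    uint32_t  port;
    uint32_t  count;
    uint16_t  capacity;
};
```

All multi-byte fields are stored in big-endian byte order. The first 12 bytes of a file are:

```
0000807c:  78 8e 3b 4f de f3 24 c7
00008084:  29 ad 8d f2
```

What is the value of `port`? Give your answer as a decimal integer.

995090163

`port` follows `size` (1 B), `version` (1 B), so it starts at offset 1 + 1 = 2 and occupies 4 bytes.
Bytes at offsets 2..5: 3B 4F DE F3.
Big-endian: lowest address holds the most-significant byte.
The bytes are already most-significant first: 0x3B4FDEF3.
0x3B4FDEF3 = 995090163.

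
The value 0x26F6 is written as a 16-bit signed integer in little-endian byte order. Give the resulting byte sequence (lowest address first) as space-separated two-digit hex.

F6 26

Split into bytes (most-significant first): 26 F6.
Little-endian stores the least-significant byte at the lowest address.
So at ascending addresses the bytes are F6 26.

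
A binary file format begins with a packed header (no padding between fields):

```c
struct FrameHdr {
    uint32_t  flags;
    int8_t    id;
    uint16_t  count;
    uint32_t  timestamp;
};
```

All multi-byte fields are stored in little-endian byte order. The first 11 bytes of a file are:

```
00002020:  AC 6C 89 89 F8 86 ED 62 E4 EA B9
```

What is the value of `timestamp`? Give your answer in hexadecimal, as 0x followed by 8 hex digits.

0xB9EAE462

`timestamp` follows `flags` (4 B), `id` (1 B), `count` (2 B), so it starts at offset 4 + 1 + 2 = 7 and occupies 4 bytes.
Bytes at offsets 7..10: 62 E4 EA B9.
In little-endian order the low byte comes first in memory.
Reassemble most-significant byte first: B9 EA E4 62 → 0xB9EAE462.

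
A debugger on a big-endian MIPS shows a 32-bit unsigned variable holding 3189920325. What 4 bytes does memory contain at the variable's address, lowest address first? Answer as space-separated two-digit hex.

BE 22 52 45

3189920325 in hexadecimal, padded to 32 bits, is 0xBE225245.
Split into bytes (most-significant first): BE 22 52 45.
In big-endian order the high byte comes first in memory.
So the memory order matches the most-significant-first order: BE 22 52 45.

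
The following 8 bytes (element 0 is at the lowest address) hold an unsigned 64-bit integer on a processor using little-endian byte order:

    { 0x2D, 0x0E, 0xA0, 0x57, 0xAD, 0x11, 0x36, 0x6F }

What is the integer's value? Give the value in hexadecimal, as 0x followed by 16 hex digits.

0x6F3611AD57A00E2D

In little-endian order the low byte comes first in memory.
Reassemble most-significant byte first: 6F 36 11 AD 57 A0 0E 2D → 0x6F3611AD57A00E2D.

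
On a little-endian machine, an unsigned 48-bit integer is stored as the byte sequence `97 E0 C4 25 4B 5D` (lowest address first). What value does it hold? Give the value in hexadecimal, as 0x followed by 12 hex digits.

0x5D4B25C4E097

In little-endian order the low byte comes first in memory.
Reassemble most-significant byte first: 5D 4B 25 C4 E0 97 → 0x5D4B25C4E097.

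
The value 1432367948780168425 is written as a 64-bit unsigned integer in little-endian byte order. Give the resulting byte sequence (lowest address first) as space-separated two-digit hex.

E9 64 B2 76 0F CB E0 13

1432367948780168425 in hexadecimal, padded to 64 bits, is 0x13E0CB0F76B264E9.
Split into bytes (most-significant first): 13 E0 CB 0F 76 B2 64 E9.
Little-endian: lowest address holds the least-significant byte.
So at ascending addresses the bytes are E9 64 B2 76 0F CB E0 13.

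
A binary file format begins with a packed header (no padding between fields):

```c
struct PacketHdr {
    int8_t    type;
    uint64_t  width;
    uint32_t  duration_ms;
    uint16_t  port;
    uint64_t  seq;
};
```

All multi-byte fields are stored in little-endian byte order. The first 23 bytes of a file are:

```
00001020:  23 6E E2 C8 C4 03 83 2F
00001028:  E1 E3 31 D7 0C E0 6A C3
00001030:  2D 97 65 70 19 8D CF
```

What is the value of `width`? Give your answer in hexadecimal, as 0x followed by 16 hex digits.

0xE12F8303C4C8E26E

`width` follows `type` (1 byte), so it starts at byte offset 1 and occupies 8 bytes.
Bytes at offsets 1..8: 6E E2 C8 C4 03 83 2F E1.
Little-endian stores the least-significant byte at the lowest address.
Reassemble most-significant byte first: E1 2F 83 03 C4 C8 E2 6E → 0xE12F8303C4C8E26E.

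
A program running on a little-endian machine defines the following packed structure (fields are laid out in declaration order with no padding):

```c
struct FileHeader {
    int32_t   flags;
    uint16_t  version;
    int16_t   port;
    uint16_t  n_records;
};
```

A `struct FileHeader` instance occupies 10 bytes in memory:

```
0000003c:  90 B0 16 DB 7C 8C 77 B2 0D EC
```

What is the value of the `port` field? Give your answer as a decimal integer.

`port` follows `flags` (4 B), `version` (2 B), so it starts at offset 4 + 2 = 6 and occupies 2 bytes.
Bytes at offsets 6..7: 77 B2.
In little-endian order the low byte comes first in memory.
Reassemble most-significant byte first: B2 77 → 0xB277.
Top bit is set, so as a signed 16-bit value this is 0xB277 − 2^16 = -19849.

-19849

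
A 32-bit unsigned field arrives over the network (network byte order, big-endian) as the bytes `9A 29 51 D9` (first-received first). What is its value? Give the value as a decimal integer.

2586399193

Big-endian: lowest address holds the most-significant byte.
The bytes are already most-significant first: 0x9A2951D9.
0x9A2951D9 = 2586399193.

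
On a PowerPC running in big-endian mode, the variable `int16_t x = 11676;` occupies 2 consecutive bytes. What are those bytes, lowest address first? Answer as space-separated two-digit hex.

11676 in hexadecimal, padded to 16 bits, is 0x2D9C.
Split into bytes (most-significant first): 2D 9C.
In big-endian order the high byte comes first in memory.
So the memory order matches the most-significant-first order: 2D 9C.

2D 9C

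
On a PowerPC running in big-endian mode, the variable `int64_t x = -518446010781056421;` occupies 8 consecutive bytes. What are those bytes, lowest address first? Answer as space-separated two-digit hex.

F8 CE 1C 19 9C 2D 42 5B

Two's complement of -518446010781056421 in 64 bits: 518446010781056421 = 0x0731E3E663D2BDA5; invert → 0xF8CE1C199C2D425A; add 1 → 0xF8CE1C199C2D425B.
Split into bytes (most-significant first): F8 CE 1C 19 9C 2D 42 5B.
In big-endian order the high byte comes first in memory.
So the memory order matches the most-significant-first order: F8 CE 1C 19 9C 2D 42 5B.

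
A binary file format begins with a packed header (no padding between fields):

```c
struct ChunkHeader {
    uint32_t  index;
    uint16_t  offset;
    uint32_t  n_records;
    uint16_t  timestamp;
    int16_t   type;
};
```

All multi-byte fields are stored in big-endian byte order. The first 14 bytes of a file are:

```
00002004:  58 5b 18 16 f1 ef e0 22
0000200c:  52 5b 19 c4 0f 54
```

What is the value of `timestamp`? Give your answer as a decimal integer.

`timestamp` follows `index` (4 B), `offset` (2 B), `n_records` (4 B), so it starts at offset 4 + 2 + 4 = 10 and occupies 2 bytes.
Bytes at offsets 10..11: 19 C4.
Big-endian: lowest address holds the most-significant byte.
The bytes are already most-significant first: 0x19C4.
0x19C4 = 6596.

6596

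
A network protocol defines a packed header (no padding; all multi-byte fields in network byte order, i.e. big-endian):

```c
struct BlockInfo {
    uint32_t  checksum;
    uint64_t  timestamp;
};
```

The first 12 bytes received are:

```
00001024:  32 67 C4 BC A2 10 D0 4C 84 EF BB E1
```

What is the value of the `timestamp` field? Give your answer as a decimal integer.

`timestamp` follows `checksum` (4 bytes), so it starts at byte offset 4 and occupies 8 bytes.
Bytes at offsets 4..11: A2 10 D0 4C 84 EF BB E1.
In big-endian order the high byte comes first in memory.
The bytes are already most-significant first: 0xA210D04C84EFBBE1.
0xA210D04C84EFBBE1 = 11678062860838091745.

11678062860838091745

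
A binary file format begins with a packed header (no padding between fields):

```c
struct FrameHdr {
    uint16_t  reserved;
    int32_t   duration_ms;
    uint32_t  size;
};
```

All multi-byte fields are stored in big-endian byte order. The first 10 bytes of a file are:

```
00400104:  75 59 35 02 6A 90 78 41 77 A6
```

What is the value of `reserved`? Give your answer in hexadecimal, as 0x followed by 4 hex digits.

0x7559

`reserved` is the first field, at byte offset 0, occupying 2 bytes.
Bytes at offsets 0..1: 75 59.
In big-endian order the high byte comes first in memory.
The bytes are already most-significant first: 0x7559.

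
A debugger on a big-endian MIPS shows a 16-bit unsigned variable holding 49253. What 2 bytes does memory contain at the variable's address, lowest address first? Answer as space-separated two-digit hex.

C0 65

49253 in hexadecimal, padded to 16 bits, is 0xC065.
Split into bytes (most-significant first): C0 65.
Big-endian: lowest address holds the most-significant byte.
So the memory order matches the most-significant-first order: C0 65.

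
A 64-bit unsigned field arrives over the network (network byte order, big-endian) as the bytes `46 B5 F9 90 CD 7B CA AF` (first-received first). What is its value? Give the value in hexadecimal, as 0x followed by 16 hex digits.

0x46B5F990CD7BCAAF

Big-endian stores the most-significant byte at the lowest address.
The bytes are already most-significant first: 0x46B5F990CD7BCAAF.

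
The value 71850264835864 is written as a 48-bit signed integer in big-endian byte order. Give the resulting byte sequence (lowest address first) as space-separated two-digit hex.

71850264835864 in hexadecimal, padded to 48 bits, is 0x4158F1833718.
Split into bytes (most-significant first): 41 58 F1 83 37 18.
Big-endian: lowest address holds the most-significant byte.
So the memory order matches the most-significant-first order: 41 58 F1 83 37 18.

41 58 F1 83 37 18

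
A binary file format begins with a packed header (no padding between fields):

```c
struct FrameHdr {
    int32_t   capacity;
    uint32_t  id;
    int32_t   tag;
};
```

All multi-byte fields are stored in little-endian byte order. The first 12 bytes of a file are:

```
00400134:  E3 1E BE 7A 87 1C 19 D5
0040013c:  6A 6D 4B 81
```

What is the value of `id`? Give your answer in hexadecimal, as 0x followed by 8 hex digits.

`id` follows `capacity` (4 bytes), so it starts at byte offset 4 and occupies 4 bytes.
Bytes at offsets 4..7: 87 1C 19 D5.
Little-endian stores the least-significant byte at the lowest address.
Reassemble most-significant byte first: D5 19 1C 87 → 0xD5191C87.

0xD5191C87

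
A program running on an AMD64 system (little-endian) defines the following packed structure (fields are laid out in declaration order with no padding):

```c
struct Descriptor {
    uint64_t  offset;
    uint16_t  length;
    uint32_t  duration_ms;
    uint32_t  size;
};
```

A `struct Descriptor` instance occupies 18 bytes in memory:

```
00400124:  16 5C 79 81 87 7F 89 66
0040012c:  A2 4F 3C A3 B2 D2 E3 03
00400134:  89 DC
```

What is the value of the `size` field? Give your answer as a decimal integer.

`size` follows `offset` (8 B), `length` (2 B), `duration_ms` (4 B), so it starts at offset 8 + 2 + 4 = 14 and occupies 4 bytes.
Bytes at offsets 14..17: E3 03 89 DC.
Little-endian: lowest address holds the least-significant byte.
Reassemble most-significant byte first: DC 89 03 E3 → 0xDC8903E3.
0xDC8903E3 = 3699966947.

3699966947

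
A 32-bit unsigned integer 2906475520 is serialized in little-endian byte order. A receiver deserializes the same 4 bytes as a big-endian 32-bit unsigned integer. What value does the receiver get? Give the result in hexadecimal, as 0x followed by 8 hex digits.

2906475520 in 32-bit hexadecimal is 0xAD3D4C00.
Stored little-endian, the bytes at ascending addresses are 00 4C 3D AD.
Read back as big-endian, the last byte is least significant, giving 0x004C3DAD.

0x004C3DAD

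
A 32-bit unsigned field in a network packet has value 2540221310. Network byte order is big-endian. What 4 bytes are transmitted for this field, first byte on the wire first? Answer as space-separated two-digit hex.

97 68 B3 7E

2540221310 in hexadecimal, padded to 32 bits, is 0x9768B37E.
Split into bytes (most-significant first): 97 68 B3 7E.
Big-endian: lowest address holds the most-significant byte.
So the memory order matches the most-significant-first order: 97 68 B3 7E.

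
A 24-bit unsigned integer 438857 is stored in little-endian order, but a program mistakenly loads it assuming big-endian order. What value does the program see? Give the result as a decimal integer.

4829702

438857 in 24-bit hexadecimal is 0x06B249.
Stored little-endian, the bytes at ascending addresses are 49 B2 06.
Read back as big-endian, the last byte is least significant, giving 0x49B206.
0x49B206 = 4829702.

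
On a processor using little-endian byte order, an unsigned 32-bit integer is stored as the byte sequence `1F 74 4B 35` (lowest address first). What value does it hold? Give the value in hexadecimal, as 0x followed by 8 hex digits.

Little-endian: lowest address holds the least-significant byte.
Reassemble most-significant byte first: 35 4B 74 1F → 0x354B741F.

0x354B741F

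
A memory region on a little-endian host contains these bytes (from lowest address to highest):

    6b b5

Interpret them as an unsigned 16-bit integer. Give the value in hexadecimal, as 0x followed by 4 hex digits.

0xB56B

Little-endian stores the least-significant byte at the lowest address.
Reassemble most-significant byte first: B5 6B → 0xB56B.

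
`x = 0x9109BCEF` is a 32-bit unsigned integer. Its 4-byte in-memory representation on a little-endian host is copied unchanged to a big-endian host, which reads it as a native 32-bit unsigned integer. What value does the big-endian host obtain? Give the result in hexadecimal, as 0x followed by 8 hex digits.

0xEFBC0991

Stored little-endian, the bytes at ascending addresses are EF BC 09 91.
Read back as big-endian, the last byte is least significant, giving 0xEFBC0991.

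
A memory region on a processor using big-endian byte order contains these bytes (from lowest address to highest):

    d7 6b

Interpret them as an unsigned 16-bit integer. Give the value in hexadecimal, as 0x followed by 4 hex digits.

0xD76B

Big-endian: lowest address holds the most-significant byte.
The bytes are already most-significant first: 0xD76B.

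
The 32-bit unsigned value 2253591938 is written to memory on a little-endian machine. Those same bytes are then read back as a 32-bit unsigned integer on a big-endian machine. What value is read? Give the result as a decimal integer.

2253591938 in 32-bit hexadecimal is 0x86531582.
Stored little-endian, the bytes at ascending addresses are 82 15 53 86.
Read back as big-endian, the last byte is least significant, giving 0x82155386.
0x82155386 = 2182435718.

2182435718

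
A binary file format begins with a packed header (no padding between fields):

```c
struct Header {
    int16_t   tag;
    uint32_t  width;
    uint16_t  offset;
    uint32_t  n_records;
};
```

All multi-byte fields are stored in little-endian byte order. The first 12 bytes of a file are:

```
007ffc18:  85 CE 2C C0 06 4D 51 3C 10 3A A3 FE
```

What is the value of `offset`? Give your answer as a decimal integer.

`offset` follows `tag` (2 B), `width` (4 B), so it starts at offset 2 + 4 = 6 and occupies 2 bytes.
Bytes at offsets 6..7: 51 3C.
Little-endian stores the least-significant byte at the lowest address.
Reassemble most-significant byte first: 3C 51 → 0x3C51.
0x3C51 = 15441.

15441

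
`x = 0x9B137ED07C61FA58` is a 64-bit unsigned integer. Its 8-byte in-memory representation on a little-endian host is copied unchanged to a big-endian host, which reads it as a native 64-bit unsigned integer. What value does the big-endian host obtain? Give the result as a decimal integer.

Stored little-endian, the bytes at ascending addresses are 58 FA 61 7C D0 7E 13 9B.
Read back as big-endian, the last byte is least significant, giving 0x58FA617CD07E139B.
0x58FA617CD07E139B = 6411544208217084827.

6411544208217084827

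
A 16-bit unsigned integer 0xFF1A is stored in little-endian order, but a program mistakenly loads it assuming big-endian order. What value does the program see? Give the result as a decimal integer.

Stored little-endian, the bytes at ascending addresses are 1A FF.
Read back as big-endian, the last byte is least significant, giving 0x1AFF.
0x1AFF = 6911.

6911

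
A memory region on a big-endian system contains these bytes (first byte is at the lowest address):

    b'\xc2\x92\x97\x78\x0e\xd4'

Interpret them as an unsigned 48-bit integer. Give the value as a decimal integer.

In big-endian order the high byte comes first in memory.
The bytes are already most-significant first: 0xC29297780ED4.
0xC29297780ED4 = 213934862241492.

213934862241492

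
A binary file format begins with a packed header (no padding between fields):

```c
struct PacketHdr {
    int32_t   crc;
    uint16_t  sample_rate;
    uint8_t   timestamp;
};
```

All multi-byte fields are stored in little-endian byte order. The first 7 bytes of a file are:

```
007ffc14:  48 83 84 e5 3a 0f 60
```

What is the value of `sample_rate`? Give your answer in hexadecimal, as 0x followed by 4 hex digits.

`sample_rate` follows `crc` (4 bytes), so it starts at byte offset 4 and occupies 2 bytes.
Bytes at offsets 4..5: 3A 0F.
Little-endian stores the least-significant byte at the lowest address.
Reassemble most-significant byte first: 0F 3A → 0x0F3A.

0x0F3A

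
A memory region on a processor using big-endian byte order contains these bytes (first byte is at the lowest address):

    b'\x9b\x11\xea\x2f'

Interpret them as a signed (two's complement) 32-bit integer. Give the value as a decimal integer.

-1693324753

Big-endian: lowest address holds the most-significant byte.
The bytes are already most-significant first: 0x9B11EA2F.
Top bit is set, so as a signed 32-bit value this is 0x9B11EA2F − 2^32 = -1693324753.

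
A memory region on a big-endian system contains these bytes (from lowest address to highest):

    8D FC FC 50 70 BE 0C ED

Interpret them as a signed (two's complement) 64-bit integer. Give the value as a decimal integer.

In big-endian order the high byte comes first in memory.
The bytes are already most-significant first: 0x8DFCFC5070BE0CED.
Top bit is set, so as a signed 64-bit value this is 0x8DFCFC5070BE0CED − 2^64 = -8215414197811540755.

-8215414197811540755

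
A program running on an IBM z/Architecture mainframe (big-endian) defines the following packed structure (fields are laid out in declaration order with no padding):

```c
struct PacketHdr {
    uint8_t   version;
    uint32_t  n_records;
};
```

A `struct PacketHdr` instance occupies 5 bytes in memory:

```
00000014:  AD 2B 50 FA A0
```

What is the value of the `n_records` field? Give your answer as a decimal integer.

726727328

`n_records` follows `version` (1 byte), so it starts at byte offset 1 and occupies 4 bytes.
Bytes at offsets 1..4: 2B 50 FA A0.
Big-endian: lowest address holds the most-significant byte.
The bytes are already most-significant first: 0x2B50FAA0.
0x2B50FAA0 = 726727328.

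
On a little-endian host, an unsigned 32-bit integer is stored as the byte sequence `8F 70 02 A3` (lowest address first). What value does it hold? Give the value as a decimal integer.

Little-endian stores the least-significant byte at the lowest address.
Reassemble most-significant byte first: A3 02 70 8F → 0xA302708F.
0xA302708F = 2734846095.

2734846095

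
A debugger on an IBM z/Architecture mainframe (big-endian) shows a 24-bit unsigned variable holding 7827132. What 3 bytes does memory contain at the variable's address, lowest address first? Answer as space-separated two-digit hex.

77 6E BC

7827132 in hexadecimal, padded to 24 bits, is 0x776EBC.
Split into bytes (most-significant first): 77 6E BC.
Big-endian stores the most-significant byte at the lowest address.
So the memory order matches the most-significant-first order: 77 6E BC.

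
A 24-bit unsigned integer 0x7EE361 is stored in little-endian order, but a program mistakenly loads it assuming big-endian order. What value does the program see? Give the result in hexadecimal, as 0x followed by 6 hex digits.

Stored little-endian, the bytes at ascending addresses are 61 E3 7E.
Read back as big-endian, the last byte is least significant, giving 0x61E37E.

0x61E37E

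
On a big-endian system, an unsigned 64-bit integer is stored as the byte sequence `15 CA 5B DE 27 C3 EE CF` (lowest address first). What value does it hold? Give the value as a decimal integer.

Big-endian stores the most-significant byte at the lowest address.
The bytes are already most-significant first: 0x15CA5BDE27C3EECF.
0x15CA5BDE27C3EECF = 1570168429800058575.

1570168429800058575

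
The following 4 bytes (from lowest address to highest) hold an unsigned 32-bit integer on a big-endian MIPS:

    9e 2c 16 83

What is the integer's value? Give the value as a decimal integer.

Big-endian: lowest address holds the most-significant byte.
The bytes are already most-significant first: 0x9E2C1683.
0x9E2C1683 = 2653689475.

2653689475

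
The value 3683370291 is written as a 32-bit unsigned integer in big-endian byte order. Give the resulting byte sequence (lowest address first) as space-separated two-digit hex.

3683370291 in hexadecimal, padded to 32 bits, is 0xDB8BC533.
Split into bytes (most-significant first): DB 8B C5 33.
In big-endian order the high byte comes first in memory.
So the memory order matches the most-significant-first order: DB 8B C5 33.

DB 8B C5 33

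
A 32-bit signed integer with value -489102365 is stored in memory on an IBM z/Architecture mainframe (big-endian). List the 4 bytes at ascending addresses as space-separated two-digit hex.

E2 D8 E3 E3

Two's complement of -489102365 in 32 bits: 489102365 = 0x1D271C1D; invert → 0xE2D8E3E2; add 1 → 0xE2D8E3E3.
Split into bytes (most-significant first): E2 D8 E3 E3.
Big-endian: lowest address holds the most-significant byte.
So the memory order matches the most-significant-first order: E2 D8 E3 E3.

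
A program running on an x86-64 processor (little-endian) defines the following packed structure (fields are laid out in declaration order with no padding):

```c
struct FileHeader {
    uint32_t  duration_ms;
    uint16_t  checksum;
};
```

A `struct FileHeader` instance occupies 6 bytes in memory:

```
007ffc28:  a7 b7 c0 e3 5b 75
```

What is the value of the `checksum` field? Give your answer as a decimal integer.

30043

`checksum` follows `duration_ms` (4 bytes), so it starts at byte offset 4 and occupies 2 bytes.
Bytes at offsets 4..5: 5B 75.
Little-endian stores the least-significant byte at the lowest address.
Reassemble most-significant byte first: 75 5B → 0x755B.
0x755B = 30043.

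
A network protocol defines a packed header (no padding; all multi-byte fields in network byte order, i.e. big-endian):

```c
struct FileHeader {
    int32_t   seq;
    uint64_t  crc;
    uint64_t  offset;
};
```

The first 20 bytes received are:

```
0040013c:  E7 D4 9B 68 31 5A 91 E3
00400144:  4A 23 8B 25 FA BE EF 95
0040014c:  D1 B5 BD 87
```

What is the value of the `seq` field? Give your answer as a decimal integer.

`seq` is the first field, at byte offset 0, occupying 4 bytes.
Bytes at offsets 0..3: E7 D4 9B 68.
Big-endian stores the most-significant byte at the lowest address.
The bytes are already most-significant first: 0xE7D49B68.
Top bit is set, so as a signed 32-bit value this is 0xE7D49B68 − 2^32 = -405496984.

-405496984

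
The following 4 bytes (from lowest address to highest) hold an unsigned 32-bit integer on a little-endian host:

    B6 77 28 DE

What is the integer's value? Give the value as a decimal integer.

Little-endian: lowest address holds the least-significant byte.
Reassemble most-significant byte first: DE 28 77 B6 → 0xDE2877B6.
0xDE2877B6 = 3727194038.

3727194038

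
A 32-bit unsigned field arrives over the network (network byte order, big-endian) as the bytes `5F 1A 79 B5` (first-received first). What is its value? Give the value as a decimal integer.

1595570613

Big-endian stores the most-significant byte at the lowest address.
The bytes are already most-significant first: 0x5F1A79B5.
0x5F1A79B5 = 1595570613.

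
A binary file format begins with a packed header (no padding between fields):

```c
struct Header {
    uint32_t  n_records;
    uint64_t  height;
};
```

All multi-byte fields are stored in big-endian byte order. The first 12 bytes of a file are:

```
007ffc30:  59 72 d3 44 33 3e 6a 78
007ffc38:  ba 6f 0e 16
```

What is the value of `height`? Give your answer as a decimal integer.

3692505811246845462

`height` follows `n_records` (4 bytes), so it starts at byte offset 4 and occupies 8 bytes.
Bytes at offsets 4..11: 33 3E 6A 78 BA 6F 0E 16.
Big-endian stores the most-significant byte at the lowest address.
The bytes are already most-significant first: 0x333E6A78BA6F0E16.
0x333E6A78BA6F0E16 = 3692505811246845462.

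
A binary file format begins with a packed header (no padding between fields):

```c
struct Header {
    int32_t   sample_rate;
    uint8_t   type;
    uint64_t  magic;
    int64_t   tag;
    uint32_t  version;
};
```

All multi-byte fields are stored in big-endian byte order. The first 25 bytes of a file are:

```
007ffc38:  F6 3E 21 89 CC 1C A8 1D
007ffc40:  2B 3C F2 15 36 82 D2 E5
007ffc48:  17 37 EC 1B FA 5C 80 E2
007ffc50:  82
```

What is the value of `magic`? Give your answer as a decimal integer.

2064932500692669750

`magic` follows `sample_rate` (4 B), `type` (1 B), so it starts at offset 4 + 1 = 5 and occupies 8 bytes.
Bytes at offsets 5..12: 1C A8 1D 2B 3C F2 15 36.
Big-endian: lowest address holds the most-significant byte.
The bytes are already most-significant first: 0x1CA81D2B3CF21536.
0x1CA81D2B3CF21536 = 2064932500692669750.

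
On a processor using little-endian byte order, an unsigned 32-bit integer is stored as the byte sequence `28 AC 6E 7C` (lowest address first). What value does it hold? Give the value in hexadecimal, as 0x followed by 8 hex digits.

Little-endian stores the least-significant byte at the lowest address.
Reassemble most-significant byte first: 7C 6E AC 28 → 0x7C6EAC28.

0x7C6EAC28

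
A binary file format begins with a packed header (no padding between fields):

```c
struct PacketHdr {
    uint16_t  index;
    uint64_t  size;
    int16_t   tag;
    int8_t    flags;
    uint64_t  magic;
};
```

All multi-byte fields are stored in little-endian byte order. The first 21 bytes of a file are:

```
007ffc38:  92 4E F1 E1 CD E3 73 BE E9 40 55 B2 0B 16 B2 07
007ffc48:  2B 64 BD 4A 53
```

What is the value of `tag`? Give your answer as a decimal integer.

-19883

`tag` follows `index` (2 B), `size` (8 B), so it starts at offset 2 + 8 = 10 and occupies 2 bytes.
Bytes at offsets 10..11: 55 B2.
In little-endian order the low byte comes first in memory.
Reassemble most-significant byte first: B2 55 → 0xB255.
Top bit is set, so as a signed 16-bit value this is 0xB255 − 2^16 = -19883.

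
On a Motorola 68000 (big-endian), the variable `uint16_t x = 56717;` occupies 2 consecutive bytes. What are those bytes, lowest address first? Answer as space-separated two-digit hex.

DD 8D

56717 in hexadecimal, padded to 16 bits, is 0xDD8D.
Split into bytes (most-significant first): DD 8D.
Big-endian stores the most-significant byte at the lowest address.
So the memory order matches the most-significant-first order: DD 8D.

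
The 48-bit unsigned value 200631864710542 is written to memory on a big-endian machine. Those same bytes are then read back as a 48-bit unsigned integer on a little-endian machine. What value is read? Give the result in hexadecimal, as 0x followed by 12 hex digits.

200631864710542 in 48-bit hexadecimal is 0xB6793F06D58E.
Stored big-endian, the bytes at ascending addresses are B6 79 3F 06 D5 8E.
Read back as little-endian, the first byte is least significant, giving 0x8ED5063F79B6.

0x8ED5063F79B6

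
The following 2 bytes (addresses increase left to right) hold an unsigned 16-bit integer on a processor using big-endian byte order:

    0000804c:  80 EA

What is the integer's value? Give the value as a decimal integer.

Big-endian: lowest address holds the most-significant byte.
The bytes are already most-significant first: 0x80EA.
0x80EA = 33002.

33002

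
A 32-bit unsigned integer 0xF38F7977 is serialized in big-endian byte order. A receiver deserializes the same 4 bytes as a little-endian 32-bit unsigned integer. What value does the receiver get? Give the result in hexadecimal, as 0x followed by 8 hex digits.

Stored big-endian, the bytes at ascending addresses are F3 8F 79 77.
Read back as little-endian, the first byte is least significant, giving 0x77798FF3.

0x77798FF3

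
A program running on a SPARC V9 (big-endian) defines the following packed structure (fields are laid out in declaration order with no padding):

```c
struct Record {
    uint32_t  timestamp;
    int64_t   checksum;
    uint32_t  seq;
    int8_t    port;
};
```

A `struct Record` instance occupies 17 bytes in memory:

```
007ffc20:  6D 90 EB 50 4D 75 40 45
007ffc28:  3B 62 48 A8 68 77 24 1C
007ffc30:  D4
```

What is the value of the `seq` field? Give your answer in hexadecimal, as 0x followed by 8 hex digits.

`seq` follows `timestamp` (4 B), `checksum` (8 B), so it starts at offset 4 + 8 = 12 and occupies 4 bytes.
Bytes at offsets 12..15: 68 77 24 1C.
In big-endian order the high byte comes first in memory.
The bytes are already most-significant first: 0x6877241C.

0x6877241C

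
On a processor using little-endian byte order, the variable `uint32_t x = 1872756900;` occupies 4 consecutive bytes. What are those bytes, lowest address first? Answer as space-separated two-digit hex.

1872756900 in hexadecimal, padded to 32 bits, is 0x6FA000A4.
Split into bytes (most-significant first): 6F A0 00 A4.
In little-endian order the low byte comes first in memory.
So at ascending addresses the bytes are A4 00 A0 6F.

A4 00 A0 6F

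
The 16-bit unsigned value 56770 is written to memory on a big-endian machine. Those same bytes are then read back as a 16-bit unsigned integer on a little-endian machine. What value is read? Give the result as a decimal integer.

49885

56770 in 16-bit hexadecimal is 0xDDC2.
Stored big-endian, the bytes at ascending addresses are DD C2.
Read back as little-endian, the first byte is least significant, giving 0xC2DD.
0xC2DD = 49885.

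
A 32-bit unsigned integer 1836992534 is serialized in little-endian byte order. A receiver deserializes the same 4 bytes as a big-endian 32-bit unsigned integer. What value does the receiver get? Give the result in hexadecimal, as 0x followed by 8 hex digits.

1836992534 in 32-bit hexadecimal is 0x6D7E4816.
Stored little-endian, the bytes at ascending addresses are 16 48 7E 6D.
Read back as big-endian, the last byte is least significant, giving 0x16487E6D.

0x16487E6D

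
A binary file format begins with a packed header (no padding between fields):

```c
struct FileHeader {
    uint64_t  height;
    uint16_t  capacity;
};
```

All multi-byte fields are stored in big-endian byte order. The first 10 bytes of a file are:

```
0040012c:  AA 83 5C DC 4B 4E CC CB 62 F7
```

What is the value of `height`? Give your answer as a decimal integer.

`height` is the first field, at byte offset 0, occupying 8 bytes.
Bytes at offsets 0..7: AA 83 5C DC 4B 4E CC CB.
Big-endian: lowest address holds the most-significant byte.
The bytes are already most-significant first: 0xAA835CDC4B4ECCCB.
0xAA835CDC4B4ECCCB = 12286766309622861003.

12286766309622861003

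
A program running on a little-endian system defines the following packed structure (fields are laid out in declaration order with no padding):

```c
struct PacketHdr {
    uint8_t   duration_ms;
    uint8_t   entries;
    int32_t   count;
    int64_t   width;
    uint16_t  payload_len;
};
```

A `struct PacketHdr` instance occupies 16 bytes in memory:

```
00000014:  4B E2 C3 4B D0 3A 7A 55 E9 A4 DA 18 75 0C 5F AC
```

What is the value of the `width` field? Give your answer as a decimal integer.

`width` follows `duration_ms` (1 B), `entries` (1 B), `count` (4 B), so it starts at offset 1 + 1 + 4 = 6 and occupies 8 bytes.
Bytes at offsets 6..13: 7A 55 E9 A4 DA 18 75 0C.
Little-endian stores the least-significant byte at the lowest address.
Reassemble most-significant byte first: 0C 75 18 DA A4 E9 55 7A → 0x0C7518DAA4E9557A.
0x0C7518DAA4E9557A = 897651028078974330.

897651028078974330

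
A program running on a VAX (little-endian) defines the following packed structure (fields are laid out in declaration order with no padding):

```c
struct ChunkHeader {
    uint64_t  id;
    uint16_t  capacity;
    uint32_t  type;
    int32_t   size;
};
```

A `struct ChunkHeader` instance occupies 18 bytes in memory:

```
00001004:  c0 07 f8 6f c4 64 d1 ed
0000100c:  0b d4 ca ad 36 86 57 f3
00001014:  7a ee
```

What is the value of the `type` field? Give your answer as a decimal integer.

2251730378

`type` follows `id` (8 B), `capacity` (2 B), so it starts at offset 8 + 2 = 10 and occupies 4 bytes.
Bytes at offsets 10..13: CA AD 36 86.
In little-endian order the low byte comes first in memory.
Reassemble most-significant byte first: 86 36 AD CA → 0x8636ADCA.
0x8636ADCA = 2251730378.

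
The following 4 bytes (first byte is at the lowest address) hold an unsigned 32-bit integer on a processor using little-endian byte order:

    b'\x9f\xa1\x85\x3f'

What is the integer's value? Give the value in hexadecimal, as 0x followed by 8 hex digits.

0x3F85A19F

In little-endian order the low byte comes first in memory.
Reassemble most-significant byte first: 3F 85 A1 9F → 0x3F85A19F.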